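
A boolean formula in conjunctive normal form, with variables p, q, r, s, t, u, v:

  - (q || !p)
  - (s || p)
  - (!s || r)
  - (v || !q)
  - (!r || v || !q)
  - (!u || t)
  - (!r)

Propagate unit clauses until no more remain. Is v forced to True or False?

(!r) stands alone — r = False.
(r || !s) with r = False leaves only !s, so s = False.
(p || s) with s = False leaves only p, so p = True.
(!p || q) with p = True leaves only q, so q = True.
From (v || !q) and q = True: v = True.

True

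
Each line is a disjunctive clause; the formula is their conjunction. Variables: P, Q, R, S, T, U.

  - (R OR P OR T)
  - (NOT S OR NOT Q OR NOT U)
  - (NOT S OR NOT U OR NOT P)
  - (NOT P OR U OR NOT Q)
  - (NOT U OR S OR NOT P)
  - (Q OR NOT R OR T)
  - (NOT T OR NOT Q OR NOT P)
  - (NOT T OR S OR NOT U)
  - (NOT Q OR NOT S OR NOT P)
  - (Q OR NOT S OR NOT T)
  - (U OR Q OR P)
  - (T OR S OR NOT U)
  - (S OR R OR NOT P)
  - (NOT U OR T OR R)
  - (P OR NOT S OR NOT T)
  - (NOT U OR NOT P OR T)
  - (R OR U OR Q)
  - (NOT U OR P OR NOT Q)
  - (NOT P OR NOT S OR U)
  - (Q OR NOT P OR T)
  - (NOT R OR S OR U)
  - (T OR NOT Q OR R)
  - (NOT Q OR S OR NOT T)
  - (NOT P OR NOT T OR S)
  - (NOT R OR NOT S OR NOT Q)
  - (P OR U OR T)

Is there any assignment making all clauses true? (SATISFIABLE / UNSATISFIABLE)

UNSATISFIABLE

P = True:
  S = True:
    propagation gives U=False; an empty clause results — contradiction.
  S = False:
    propagation gives U=False, Q=False, R=True; an empty clause results — contradiction.
P = False:
  T = True:
    propagation gives S=False, U=False, Q=True; an empty clause results — contradiction.
  T = False:
    propagation gives R=True, Q=True, U=False; an empty clause results — contradiction.
Every branch closes, so no satisfying assignment exists.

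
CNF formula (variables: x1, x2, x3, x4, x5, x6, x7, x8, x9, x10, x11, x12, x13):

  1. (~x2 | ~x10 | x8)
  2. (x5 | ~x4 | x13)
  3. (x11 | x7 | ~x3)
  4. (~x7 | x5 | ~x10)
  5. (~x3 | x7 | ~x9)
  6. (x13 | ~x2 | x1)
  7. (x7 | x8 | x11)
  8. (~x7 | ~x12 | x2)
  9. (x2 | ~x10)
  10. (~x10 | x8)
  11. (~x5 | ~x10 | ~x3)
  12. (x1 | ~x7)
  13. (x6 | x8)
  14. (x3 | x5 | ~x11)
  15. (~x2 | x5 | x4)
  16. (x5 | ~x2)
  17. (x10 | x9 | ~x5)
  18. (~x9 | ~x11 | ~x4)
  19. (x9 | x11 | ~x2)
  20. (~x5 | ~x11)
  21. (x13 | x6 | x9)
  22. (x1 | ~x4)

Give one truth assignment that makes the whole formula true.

x1=True  x2=True  x3=False  x4=True  x5=True  x6=False  x7=True  x8=True  x9=True  x10=False  x11=False  x12=False  x13=False

Check each clause:
  1. (~x2 | ~x10 | x8) — x8 is true.
  2. (x5 | ~x4 | x13) — x5 is true.
  3. (x7 | ~x3 | x11) — ~x3 is true.
  4. (x5 | ~x10 | ~x7) — x5 is true.
  5. (x7 | ~x9 | ~x3) — x7 is true.
  6. (x13 | ~x2 | x1) — x1 is true.
  7. (x11 | x7 | x8) — x8 is true.
  8. (x2 | ~x12 | ~x7) — x2 is true.
  9. (~x10 | x2) — x2 is true.
  10. (x8 | ~x10) — x8 is true.
  11. (~x3 | ~x10 | ~x5) — ~x3 is true.
  12. (x1 | ~x7) — x1 is true.
  13. (x6 | x8) — x8 is true.
  14. (x5 | x3 | ~x11) — ~x11 is true.
  15. (x4 | x5 | ~x2) — x4 is true.
  16. (x5 | ~x2) — x5 is true.
  17. (x10 | x9 | ~x5) — x9 is true.
  18. (~x4 | ~x11 | ~x9) — ~x11 is true.
  19. (~x2 | x11 | x9) — x9 is true.
  20. (~x5 | ~x11) — ~x11 is true.
  21. (x9 | x6 | x13) — x9 is true.
  22. (~x4 | x1) — x1 is true.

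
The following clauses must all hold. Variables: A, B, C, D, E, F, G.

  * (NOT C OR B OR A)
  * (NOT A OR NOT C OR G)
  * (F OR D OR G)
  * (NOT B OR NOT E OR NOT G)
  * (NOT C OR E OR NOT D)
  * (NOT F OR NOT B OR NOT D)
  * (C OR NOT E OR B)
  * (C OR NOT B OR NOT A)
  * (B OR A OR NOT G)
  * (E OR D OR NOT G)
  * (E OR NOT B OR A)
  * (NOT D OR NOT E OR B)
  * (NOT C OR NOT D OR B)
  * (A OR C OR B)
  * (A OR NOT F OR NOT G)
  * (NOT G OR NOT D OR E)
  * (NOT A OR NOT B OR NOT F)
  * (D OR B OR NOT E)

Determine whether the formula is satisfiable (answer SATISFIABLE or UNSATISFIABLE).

SATISFIABLE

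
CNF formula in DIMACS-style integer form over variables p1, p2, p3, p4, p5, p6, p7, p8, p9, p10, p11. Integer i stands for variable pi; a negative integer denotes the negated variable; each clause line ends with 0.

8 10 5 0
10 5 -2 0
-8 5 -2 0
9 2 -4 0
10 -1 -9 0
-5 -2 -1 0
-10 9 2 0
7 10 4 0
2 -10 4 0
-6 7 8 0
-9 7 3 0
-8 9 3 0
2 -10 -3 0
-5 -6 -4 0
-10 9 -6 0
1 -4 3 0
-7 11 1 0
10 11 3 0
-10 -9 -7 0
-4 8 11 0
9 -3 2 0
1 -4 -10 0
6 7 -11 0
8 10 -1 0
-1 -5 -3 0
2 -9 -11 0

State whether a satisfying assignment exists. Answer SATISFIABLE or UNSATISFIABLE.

SATISFIABLE

Try p1 = False.
For the remaining variables, p2 = True, p3 = True, p4 = False, p5 = True, p6 = False, p7 = True, p8 = False, p9 = False, p10 = True, p11 = True works.
So p1=False, p2=True, p3=True, p4=False, p5=True, p6=False, p7=True, p8=False, p9=False, p10=True, p11=True is a satisfying assignment.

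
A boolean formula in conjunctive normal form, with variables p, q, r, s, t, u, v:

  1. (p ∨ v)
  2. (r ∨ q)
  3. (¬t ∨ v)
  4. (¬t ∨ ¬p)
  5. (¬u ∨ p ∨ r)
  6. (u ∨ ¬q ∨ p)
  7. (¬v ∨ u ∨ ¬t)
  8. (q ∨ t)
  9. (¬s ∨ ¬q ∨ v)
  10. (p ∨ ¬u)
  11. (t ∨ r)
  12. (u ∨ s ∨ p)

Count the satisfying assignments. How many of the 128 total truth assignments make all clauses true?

6

The models are:
  p=T q=T r=T s=F t=F u=F v=F
  p=T q=T r=T s=F t=F u=F v=T
  p=T q=T r=T s=F t=F u=T v=F
  p=T q=T r=T s=F t=F u=T v=T
  p=T q=T r=T s=T t=F u=F v=T
  p=T q=T r=T s=T t=F u=T v=T
That's 6 in total.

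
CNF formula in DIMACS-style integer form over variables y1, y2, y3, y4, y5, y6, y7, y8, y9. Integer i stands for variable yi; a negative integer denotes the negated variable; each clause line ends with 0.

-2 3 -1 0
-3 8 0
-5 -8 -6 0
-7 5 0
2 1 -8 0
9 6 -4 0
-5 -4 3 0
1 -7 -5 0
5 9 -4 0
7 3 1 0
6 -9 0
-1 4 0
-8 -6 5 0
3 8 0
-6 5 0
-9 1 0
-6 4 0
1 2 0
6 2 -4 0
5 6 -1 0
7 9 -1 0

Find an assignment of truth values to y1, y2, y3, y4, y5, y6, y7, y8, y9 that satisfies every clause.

y1=F, y2=T, y3=T, y4=F, y5=F, y6=F, y7=F, y8=T, y9=F

Check each clause:
  1. {¬y1, ¬y2, y3} — y3 is true.
  2. {¬y3, y8} — y8 is true.
  3. {¬y6, ¬y8, ¬y5} — ¬y6 is true.
  4. {¬y7, y5} — ¬y7 is true.
  5. {y2, ¬y8, y1} — y2 is true.
  6. {¬y4, y9, y6} — ¬y4 is true.
  7. {y3, ¬y4, ¬y5} — y3 is true.
  8. {y1, ¬y7, ¬y5} — ¬y7 is true.
  9. {y5, y9, ¬y4} — ¬y4 is true.
  10. {y3, y1, y7} — y3 is true.
  11. {y6, ¬y9} — ¬y9 is true.
  12. {¬y1, y4} — ¬y1 is true.
  13. {¬y8, y5, ¬y6} — ¬y6 is true.
  14. {y8, y3} — y8 is true.
  15. {y5, ¬y6} — ¬y6 is true.
  16. {¬y9, y1} — ¬y9 is true.
  17. {¬y6, y4} — ¬y6 is true.
  18. {y1, y2} — y2 is true.
  19. {y2, y6, ¬y4} — y2 is true.
  20. {y5, y6, ¬y1} — ¬y1 is true.
  21. {y9, ¬y1, y7} — ¬y1 is true.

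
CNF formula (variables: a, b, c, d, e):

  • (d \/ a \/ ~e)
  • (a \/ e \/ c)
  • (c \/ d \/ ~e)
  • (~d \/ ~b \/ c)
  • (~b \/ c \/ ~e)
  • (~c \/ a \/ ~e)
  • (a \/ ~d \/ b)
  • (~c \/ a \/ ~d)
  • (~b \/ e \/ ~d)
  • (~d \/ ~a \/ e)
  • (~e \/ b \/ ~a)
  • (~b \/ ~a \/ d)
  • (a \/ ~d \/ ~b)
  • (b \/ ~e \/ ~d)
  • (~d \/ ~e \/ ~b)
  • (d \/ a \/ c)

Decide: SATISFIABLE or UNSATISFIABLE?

SATISFIABLE

Set a = True and propagate.
For the remaining variables, b = False, c = False, d = False, e = False works.
So a=True, b=False, c=False, d=False, e=False is a satisfying assignment.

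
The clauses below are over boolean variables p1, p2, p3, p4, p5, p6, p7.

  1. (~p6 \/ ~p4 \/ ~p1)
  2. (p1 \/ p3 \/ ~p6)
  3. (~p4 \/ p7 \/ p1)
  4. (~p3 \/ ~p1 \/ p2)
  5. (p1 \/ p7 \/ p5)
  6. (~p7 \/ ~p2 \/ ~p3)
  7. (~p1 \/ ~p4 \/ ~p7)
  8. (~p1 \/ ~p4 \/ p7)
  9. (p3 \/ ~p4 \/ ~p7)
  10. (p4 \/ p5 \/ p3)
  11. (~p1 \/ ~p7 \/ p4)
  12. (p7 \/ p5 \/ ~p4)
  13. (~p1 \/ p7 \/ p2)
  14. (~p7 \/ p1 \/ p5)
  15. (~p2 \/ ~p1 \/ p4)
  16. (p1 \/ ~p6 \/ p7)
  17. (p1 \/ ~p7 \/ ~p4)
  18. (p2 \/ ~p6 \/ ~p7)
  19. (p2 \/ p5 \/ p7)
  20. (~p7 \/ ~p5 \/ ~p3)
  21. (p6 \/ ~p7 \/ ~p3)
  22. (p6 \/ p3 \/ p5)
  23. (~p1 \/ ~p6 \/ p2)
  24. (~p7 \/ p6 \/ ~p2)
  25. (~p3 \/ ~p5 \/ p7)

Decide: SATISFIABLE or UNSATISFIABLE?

SATISFIABLE

Set p1 = False and propagate.
Try p2 = False.
Branch on p3: take p3 = False.
  then p6 is forced to False.
  then p5 is forced to True.
For the remaining variables, p4 = False, p7 = True works.
So p1 = False, p2 = False, p3 = False, p4 = False, p5 = True, p6 = False, p7 = True is a satisfying assignment.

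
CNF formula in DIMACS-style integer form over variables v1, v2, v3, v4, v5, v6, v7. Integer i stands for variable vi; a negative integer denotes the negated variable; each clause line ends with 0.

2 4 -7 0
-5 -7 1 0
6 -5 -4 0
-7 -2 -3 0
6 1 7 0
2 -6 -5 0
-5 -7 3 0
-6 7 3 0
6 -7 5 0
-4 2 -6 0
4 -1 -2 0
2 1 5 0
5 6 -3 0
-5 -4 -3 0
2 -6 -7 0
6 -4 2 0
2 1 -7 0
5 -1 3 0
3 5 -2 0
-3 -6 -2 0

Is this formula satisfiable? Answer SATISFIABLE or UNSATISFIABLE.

SATISFIABLE

Branch on v1: take v1 = True.
Branch on v2: take v2 = False.
For the remaining variables, v3 = True, v4 = False, v5 = False, v6 = True, v7 = False works.
So v1=True, v2=False, v3=True, v4=False, v5=False, v6=True, v7=False is a satisfying assignment.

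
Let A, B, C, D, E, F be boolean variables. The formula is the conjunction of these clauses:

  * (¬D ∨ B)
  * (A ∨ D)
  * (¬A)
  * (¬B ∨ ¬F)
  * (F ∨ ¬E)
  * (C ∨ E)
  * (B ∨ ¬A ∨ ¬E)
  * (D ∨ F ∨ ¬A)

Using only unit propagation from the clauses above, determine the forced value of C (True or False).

True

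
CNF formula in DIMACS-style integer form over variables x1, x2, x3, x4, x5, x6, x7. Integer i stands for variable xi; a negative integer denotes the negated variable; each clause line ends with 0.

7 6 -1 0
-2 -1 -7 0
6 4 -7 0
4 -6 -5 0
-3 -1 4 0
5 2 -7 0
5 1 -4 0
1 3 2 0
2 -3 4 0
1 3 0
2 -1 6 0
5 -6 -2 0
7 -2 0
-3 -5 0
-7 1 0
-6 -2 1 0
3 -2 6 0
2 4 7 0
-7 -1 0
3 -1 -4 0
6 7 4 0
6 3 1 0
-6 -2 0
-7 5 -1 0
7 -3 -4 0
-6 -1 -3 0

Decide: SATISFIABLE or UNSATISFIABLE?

UNSATISFIABLE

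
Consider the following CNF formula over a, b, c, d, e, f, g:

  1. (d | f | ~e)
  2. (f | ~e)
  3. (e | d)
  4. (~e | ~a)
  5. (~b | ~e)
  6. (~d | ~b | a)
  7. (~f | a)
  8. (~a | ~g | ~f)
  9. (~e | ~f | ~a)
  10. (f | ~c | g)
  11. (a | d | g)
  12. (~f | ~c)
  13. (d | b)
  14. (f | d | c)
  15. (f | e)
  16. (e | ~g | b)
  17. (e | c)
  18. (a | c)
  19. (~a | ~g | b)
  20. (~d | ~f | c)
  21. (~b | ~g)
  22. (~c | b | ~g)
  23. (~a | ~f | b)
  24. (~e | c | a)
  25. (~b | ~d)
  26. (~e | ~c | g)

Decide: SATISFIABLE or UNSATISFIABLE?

UNSATISFIABLE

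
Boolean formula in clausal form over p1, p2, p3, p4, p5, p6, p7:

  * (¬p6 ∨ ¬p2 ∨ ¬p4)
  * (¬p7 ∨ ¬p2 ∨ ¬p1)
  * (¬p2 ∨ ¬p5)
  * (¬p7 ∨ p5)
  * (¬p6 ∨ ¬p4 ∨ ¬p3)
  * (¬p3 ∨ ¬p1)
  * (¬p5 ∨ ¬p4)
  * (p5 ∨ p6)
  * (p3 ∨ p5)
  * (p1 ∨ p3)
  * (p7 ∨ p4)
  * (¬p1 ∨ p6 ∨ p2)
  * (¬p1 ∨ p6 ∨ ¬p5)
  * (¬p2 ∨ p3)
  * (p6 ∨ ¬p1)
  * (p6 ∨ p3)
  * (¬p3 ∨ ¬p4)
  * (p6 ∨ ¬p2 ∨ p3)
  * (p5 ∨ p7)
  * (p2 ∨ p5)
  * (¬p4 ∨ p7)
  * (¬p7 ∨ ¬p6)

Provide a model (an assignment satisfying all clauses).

p1=0, p2=0, p3=1, p4=0, p5=1, p6=0, p7=1

Try p1 = False.
  then p3 is forced to True.
  then p4 is forced to False.
  then p7 is forced to True.
  then p5 is forced to True.
  then p2 is forced to False.
  then p6 is forced to False.
Every clause has at least one true literal under this assignment.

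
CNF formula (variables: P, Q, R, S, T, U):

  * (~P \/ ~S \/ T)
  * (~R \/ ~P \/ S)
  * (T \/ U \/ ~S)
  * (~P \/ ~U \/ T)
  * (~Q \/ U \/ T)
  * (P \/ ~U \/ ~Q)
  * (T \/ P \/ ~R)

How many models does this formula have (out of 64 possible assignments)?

Split on P, then T.
  P=T, T=T: Q, U free; 3 ways for (R,S) × 2^2 = 12.
  P=T, T=F: remaining (Q,R,S,U) ∈ {(F,F,F,F)} — 1.
  P=F, T=T: R, S free; 3 ways for (Q,U) × 2^2 = 12.
  P=F, T=F: remaining (Q,R,S,U) ∈ {(F,F,F,F); (F,F,F,T); (F,F,T,T)} — 3.
Total: 12 + 1 + 12 + 3 = 28.

28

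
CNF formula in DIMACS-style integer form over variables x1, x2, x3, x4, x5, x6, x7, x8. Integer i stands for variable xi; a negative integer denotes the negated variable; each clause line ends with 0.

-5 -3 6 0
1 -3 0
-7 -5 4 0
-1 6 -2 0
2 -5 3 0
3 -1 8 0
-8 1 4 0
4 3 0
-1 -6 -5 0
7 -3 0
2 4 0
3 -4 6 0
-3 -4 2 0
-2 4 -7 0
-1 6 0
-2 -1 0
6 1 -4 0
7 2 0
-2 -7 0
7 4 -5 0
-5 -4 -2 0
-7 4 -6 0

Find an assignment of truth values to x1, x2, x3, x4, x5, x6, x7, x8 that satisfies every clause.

Pure literal: x5 appears only negated; assign x5 = False.
Branch on x1: take x1 = False.
  then x3 is forced to False.
  then x4 is forced to True.
  then x6 is forced to True.
Branch on x2: take x2 = True.
  then x7 is forced to False.
x8 is now unconstrained; take x8 = False.
Every clause has at least one true literal under this assignment.

x1=F  x2=T  x3=F  x4=T  x5=F  x6=T  x7=F  x8=F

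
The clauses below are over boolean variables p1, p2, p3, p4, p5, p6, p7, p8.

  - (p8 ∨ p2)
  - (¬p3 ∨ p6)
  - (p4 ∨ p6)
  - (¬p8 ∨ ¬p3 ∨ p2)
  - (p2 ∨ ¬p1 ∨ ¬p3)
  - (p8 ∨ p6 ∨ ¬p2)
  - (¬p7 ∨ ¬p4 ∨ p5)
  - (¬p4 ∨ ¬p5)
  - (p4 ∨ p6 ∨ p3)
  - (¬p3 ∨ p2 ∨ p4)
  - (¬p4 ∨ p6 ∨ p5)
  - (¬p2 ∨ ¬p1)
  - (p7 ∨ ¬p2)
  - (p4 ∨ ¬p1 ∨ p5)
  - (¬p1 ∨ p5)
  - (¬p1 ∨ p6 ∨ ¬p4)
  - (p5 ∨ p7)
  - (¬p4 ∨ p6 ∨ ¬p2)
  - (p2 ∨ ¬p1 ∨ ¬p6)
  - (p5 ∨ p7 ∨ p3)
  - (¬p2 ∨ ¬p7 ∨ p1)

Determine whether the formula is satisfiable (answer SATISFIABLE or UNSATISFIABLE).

Try p1 = False.
The remaining clauses are satisfied by p2 = False, p3 = False, p4 = False, p5 = False, p6 = True, p7 = True, p8 = True.
So p1 = F, p2 = F, p3 = F, p4 = F, p5 = F, p6 = T, p7 = T, p8 = T is a satisfying assignment.

SATISFIABLE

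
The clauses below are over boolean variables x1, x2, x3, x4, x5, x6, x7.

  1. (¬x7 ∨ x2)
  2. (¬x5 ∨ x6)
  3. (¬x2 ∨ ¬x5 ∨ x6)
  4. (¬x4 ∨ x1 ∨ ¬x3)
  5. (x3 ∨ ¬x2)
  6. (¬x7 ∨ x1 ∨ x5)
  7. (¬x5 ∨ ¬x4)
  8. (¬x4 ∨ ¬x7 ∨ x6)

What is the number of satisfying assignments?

Split on x5, then x2.
  x5=1, x2=1: remaining (x1,x3,x4,x6,x7) ∈ {(0,1,0,1,0); (0,1,0,1,1); (1,1,0,1,0); (1,1,0,1,1)} — 4.
  x5=1, x2=0: remaining (x1,x3,x4,x6,x7) ∈ {(0,0,0,1,0); (0,1,0,1,0); (1,0,0,1,0); (1,1,0,1,0)} — 4.
  x5=0, x2=1: 9 of the 32 assignments to (x1,x3,x4,x6,x7) work.
  x5=0, x2=0: x6 free; 7 ways for (x1,x3,x4,x7) × 2^1 = 14.
Total: 4 + 4 + 9 + 14 = 31.

31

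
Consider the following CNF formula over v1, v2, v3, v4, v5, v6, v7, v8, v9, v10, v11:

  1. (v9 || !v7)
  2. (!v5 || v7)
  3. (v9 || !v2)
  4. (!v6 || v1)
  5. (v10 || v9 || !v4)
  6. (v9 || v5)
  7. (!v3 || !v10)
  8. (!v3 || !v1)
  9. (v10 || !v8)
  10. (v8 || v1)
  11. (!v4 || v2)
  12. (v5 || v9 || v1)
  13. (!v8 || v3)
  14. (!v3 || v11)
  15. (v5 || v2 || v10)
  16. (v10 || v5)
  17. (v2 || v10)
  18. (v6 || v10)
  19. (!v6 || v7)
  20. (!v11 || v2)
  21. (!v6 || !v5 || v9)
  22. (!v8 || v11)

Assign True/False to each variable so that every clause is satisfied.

v1=1, v2=1, v3=0, v4=0, v5=0, v6=0, v7=0, v8=0, v9=1, v10=1, v11=0

v4 occurs only negated in the remaining clauses — set v4 = False.
v9 occurs only positively in the remaining clauses — set v9 = True.
Set v1 = True and propagate.
  then v3 is forced to False.
  then v8 is forced to False.
Try v2 = True.
Try v5 = False.
  then v10 is forced to True.
For the remaining variables, v6 = False, v7 = False, v11 = False works.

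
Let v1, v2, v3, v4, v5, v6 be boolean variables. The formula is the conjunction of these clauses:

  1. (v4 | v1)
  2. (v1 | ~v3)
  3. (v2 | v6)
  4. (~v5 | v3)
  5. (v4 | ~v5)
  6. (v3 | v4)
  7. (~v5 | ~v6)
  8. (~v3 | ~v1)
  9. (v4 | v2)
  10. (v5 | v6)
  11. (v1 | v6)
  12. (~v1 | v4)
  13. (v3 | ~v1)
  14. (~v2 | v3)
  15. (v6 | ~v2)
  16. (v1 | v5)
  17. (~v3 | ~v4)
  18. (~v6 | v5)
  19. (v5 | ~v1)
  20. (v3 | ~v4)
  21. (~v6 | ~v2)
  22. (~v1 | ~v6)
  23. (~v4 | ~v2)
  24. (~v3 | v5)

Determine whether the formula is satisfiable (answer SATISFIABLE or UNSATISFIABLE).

v1 = True:
  propagation gives v3=False; an empty clause results — contradiction.
v1 = False:
  propagation gives v4=True, v3=False; an empty clause results — contradiction.
Every branch closes, so no satisfying assignment exists.

UNSATISFIABLE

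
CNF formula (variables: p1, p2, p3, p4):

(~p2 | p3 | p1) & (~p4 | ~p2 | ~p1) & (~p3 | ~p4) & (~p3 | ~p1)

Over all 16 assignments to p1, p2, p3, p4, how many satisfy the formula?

7

Split on p1, then p3.
  p1=1, p3=1: a clause becomes empty — 0.
  p1=1, p3=0: remaining (p2,p4) ∈ {(0,0); (0,1); (1,0)} — 3.
  p1=0, p3=1: remaining (p2,p4) ∈ {(0,0); (1,0)} — 2.
  p1=0, p3=0: remaining (p2,p4) ∈ {(0,0); (0,1)} — 2.
Total: 0 + 3 + 2 + 2 = 7.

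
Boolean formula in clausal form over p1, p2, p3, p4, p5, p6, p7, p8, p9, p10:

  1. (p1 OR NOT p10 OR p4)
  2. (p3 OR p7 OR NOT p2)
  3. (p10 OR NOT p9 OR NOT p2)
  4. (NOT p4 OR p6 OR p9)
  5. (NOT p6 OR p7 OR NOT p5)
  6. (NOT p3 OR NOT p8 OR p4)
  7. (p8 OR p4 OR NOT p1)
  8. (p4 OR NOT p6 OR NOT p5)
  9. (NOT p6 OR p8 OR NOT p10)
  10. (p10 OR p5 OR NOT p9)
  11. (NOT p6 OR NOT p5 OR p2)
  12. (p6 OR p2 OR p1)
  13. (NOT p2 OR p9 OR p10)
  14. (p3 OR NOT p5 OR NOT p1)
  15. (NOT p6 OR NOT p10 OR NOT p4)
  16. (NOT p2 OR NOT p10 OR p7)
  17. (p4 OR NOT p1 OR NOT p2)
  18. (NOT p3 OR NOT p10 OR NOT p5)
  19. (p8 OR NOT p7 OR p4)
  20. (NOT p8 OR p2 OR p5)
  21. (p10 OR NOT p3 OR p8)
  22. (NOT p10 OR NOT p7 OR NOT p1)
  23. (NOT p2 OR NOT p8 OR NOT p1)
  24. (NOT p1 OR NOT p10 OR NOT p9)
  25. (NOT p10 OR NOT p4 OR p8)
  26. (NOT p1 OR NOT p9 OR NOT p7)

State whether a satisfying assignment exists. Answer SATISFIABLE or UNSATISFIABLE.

SATISFIABLE

Try p1 = False.
Branch on p2: take p2 = True.
For the remaining variables, p3 = False, p4 = True, p5 = False, p6 = False, p7 = True, p8 = True, p9 = True, p10 = True works.
So p1=False, p2=True, p3=False, p4=True, p5=False, p6=False, p7=True, p8=True, p9=True, p10=True is a satisfying assignment.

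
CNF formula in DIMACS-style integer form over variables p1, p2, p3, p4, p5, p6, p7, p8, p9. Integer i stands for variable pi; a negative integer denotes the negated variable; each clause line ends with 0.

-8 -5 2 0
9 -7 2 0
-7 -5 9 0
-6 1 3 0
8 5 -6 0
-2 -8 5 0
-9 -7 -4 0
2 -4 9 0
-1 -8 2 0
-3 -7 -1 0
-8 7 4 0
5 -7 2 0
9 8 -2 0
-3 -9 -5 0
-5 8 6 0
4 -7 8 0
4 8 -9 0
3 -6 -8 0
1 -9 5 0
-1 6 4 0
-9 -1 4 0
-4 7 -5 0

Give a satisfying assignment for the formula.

p1=False, p2=False, p3=True, p4=False, p5=True, p6=True, p7=False, p8=False, p9=False

Check each clause:
  1. (¬p5 ∨ ¬p8 ∨ p2) — ¬p8 is true.
  2. (p9 ∨ p2 ∨ ¬p7) — ¬p7 is true.
  3. (¬p5 ∨ ¬p7 ∨ p9) — ¬p7 is true.
  4. (¬p6 ∨ p3 ∨ p1) — p3 is true.
  5. (p5 ∨ p8 ∨ ¬p6) — p5 is true.
  6. (¬p8 ∨ p5 ∨ ¬p2) — ¬p8 is true.
  7. (¬p7 ∨ ¬p4 ∨ ¬p9) — ¬p7 is true.
  8. (¬p4 ∨ p2 ∨ p9) — ¬p4 is true.
  9. (¬p8 ∨ ¬p1 ∨ p2) — ¬p8 is true.
  10. (¬p7 ∨ ¬p1 ∨ ¬p3) — ¬p7 is true.
  11. (¬p8 ∨ p4 ∨ p7) — ¬p8 is true.
  12. (p5 ∨ p2 ∨ ¬p7) — ¬p7 is true.
  13. (¬p2 ∨ p9 ∨ p8) — ¬p2 is true.
  14. (¬p9 ∨ ¬p3 ∨ ¬p5) — ¬p9 is true.
  15. (¬p5 ∨ p8 ∨ p6) — p6 is true.
  16. (p8 ∨ ¬p7 ∨ p4) — ¬p7 is true.
  17. (p8 ∨ ¬p9 ∨ p4) — ¬p9 is true.
  18. (p3 ∨ ¬p8 ∨ ¬p6) — ¬p8 is true.
  19. (¬p9 ∨ p1 ∨ p5) — p5 is true.
  20. (p4 ∨ ¬p1 ∨ p6) — ¬p1 is true.
  21. (¬p9 ∨ ¬p1 ∨ p4) — ¬p1 is true.
  22. (¬p5 ∨ ¬p4 ∨ p7) — ¬p4 is true.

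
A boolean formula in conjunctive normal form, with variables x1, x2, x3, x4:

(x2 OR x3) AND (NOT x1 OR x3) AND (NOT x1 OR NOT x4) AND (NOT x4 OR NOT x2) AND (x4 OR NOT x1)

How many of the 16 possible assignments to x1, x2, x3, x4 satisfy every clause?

The models are:
  x1=0 x2=0 x3=1 x4=0
  x1=0 x2=0 x3=1 x4=1
  x1=0 x2=1 x3=0 x4=0
  x1=0 x2=1 x3=1 x4=0
That's 4 in total.

4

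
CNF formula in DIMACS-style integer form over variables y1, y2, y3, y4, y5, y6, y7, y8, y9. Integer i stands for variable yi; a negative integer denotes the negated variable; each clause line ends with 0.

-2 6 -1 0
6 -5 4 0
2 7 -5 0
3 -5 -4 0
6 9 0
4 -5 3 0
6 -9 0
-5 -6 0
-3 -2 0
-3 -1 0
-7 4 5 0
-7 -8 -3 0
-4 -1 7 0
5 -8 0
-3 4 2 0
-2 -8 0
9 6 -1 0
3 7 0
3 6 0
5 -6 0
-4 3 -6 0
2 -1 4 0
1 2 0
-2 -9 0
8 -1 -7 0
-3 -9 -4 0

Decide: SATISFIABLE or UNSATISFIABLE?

UNSATISFIABLE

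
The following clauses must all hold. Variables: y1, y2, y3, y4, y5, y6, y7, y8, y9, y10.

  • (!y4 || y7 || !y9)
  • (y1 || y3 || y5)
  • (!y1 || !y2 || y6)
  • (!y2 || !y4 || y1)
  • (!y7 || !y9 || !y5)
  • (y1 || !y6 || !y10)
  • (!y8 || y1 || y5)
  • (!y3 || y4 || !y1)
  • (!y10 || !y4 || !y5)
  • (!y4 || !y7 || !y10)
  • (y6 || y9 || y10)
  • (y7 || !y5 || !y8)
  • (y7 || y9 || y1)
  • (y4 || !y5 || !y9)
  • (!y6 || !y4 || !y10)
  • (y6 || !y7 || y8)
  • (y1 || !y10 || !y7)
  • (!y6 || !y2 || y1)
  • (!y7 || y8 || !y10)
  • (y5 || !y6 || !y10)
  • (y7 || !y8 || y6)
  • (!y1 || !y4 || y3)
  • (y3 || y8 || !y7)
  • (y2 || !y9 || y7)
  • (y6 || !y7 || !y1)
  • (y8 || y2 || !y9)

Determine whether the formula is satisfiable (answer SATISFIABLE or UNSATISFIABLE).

SATISFIABLE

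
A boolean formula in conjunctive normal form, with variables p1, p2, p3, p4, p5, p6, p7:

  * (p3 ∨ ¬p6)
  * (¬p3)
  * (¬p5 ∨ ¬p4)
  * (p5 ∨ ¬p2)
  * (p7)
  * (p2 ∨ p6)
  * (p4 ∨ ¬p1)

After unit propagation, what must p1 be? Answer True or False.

(¬p3) is a unit clause: p3 = False.
(¬p6 ∨ p3): since p3 = False, the clause reduces to (¬p6). p6 = False.
(p7) is a unit clause: p7 = True.
(p6 ∨ p2): since p6 = False, the clause reduces to (p2). p2 = True.
(p5 ∨ ¬p2) with p2 = True leaves only p5, so p5 = True.
From (¬p4 ∨ ¬p5) and p5 = True: p4 = False.
(¬p1 ∨ p4) with p4 = False leaves only ¬p1, so p1 = False.

False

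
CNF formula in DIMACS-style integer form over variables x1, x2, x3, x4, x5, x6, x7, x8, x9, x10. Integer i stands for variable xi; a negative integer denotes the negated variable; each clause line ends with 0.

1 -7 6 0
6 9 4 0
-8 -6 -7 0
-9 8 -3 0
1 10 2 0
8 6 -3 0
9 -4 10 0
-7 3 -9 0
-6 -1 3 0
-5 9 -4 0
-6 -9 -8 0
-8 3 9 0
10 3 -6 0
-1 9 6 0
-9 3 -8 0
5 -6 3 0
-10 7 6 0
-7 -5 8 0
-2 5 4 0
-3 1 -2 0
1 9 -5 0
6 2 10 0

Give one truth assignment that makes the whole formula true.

Branch on x1: take x1 = False.
Try x2 = False.
  then x10 is forced to True.
Branch on x3: take x3 = True.
The remaining clauses are satisfied by x4 = True, x5 = False, x6 = True, x7 = True, x8 = False, x9 = False.
Every clause has at least one true literal under this assignment.

x1=F  x2=F  x3=T  x4=T  x5=F  x6=T  x7=T  x8=F  x9=F  x10=T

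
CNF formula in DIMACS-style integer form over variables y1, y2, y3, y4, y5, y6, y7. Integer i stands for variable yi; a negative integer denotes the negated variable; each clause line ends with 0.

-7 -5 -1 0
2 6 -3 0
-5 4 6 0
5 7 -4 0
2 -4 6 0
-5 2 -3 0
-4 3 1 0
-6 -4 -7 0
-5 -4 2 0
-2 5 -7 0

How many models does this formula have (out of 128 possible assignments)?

36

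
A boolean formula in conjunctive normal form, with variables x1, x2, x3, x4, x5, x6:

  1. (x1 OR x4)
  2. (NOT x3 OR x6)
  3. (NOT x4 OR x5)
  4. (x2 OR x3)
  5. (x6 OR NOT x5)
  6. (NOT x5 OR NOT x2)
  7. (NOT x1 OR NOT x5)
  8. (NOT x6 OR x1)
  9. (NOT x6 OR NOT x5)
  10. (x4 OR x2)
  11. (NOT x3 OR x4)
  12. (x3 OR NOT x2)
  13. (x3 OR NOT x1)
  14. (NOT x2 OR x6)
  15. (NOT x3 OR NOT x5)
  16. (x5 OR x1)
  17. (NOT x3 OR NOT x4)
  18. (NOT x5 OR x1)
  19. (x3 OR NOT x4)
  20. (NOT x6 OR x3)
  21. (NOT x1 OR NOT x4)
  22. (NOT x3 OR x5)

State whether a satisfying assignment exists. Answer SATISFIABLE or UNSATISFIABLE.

x3 = True:
  propagation gives x6=True, x1=True, x5=False; an empty clause results — contradiction.
x3 = False:
  propagation gives x2=True; an empty clause results — contradiction.
Every branch closes, so no satisfying assignment exists.

UNSATISFIABLE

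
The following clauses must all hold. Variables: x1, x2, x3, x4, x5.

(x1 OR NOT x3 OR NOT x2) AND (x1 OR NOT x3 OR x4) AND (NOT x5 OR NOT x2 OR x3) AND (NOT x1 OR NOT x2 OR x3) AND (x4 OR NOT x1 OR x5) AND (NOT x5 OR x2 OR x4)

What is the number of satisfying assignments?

Split on x1, then x2.
  x1=T, x2=T: remaining (x3,x4,x5) ∈ {(T,F,T); (T,T,F); (T,T,T)} — 3.
  x1=T, x2=F: remaining (x3,x4,x5) ∈ {(F,T,F); (F,T,T); (T,T,F); (T,T,T)} — 4.
  x1=F, x2=T: remaining (x3,x4,x5) ∈ {(F,F,F); (F,T,F)} — 2.
  x1=F, x2=F: 5 of the 8 assignments to (x3,x4,x5) work.
Total: 3 + 4 + 2 + 5 = 14.

14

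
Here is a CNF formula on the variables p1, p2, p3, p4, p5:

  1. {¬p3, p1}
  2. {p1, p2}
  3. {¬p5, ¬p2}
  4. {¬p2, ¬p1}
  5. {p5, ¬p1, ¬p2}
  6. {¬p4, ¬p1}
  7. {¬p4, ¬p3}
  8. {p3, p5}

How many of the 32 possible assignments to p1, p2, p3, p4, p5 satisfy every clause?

3

Satisfying assignments:
  p1=1 p2=0 p3=0 p4=0 p5=1
  p1=1 p2=0 p3=1 p4=0 p5=0
  p1=1 p2=0 p3=1 p4=0 p5=1
That's 3 in total.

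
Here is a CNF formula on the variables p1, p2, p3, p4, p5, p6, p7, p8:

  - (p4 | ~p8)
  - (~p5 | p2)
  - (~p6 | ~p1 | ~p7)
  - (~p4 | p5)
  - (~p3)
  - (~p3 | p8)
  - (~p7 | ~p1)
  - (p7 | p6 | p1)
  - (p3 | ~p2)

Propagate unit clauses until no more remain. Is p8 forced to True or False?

False

(~p3) is a unit clause: p3 = False.
(p3 | ~p2): since p3 = False, the clause reduces to (~p2). p2 = False.
(~p5 | p2) with p2 = False leaves only ~p5, so p5 = False.
In (~p4 | p5), p5 is now false; ~p4 must hold, so p4 = False.
(~p8 | p4): since p4 = False, the clause reduces to (~p8). p8 = False.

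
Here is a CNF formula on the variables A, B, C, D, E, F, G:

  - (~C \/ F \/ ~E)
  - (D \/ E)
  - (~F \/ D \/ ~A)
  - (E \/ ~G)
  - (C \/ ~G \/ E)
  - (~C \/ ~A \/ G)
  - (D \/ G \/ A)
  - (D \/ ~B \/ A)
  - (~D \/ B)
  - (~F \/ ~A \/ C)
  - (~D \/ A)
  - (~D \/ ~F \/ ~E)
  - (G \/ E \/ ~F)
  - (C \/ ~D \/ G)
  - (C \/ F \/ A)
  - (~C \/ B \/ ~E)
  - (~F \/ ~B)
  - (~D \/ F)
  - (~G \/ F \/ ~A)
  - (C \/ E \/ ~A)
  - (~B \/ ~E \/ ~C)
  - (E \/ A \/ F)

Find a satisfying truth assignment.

Try A = False.
  then D is forced to False.
  then E is forced to True.
  then G is forced to True.
  then B is forced to False.
  then C is forced to False.
  then F is forced to True.
Every clause has at least one true literal under this assignment.

A=0, B=0, C=0, D=0, E=1, F=1, G=1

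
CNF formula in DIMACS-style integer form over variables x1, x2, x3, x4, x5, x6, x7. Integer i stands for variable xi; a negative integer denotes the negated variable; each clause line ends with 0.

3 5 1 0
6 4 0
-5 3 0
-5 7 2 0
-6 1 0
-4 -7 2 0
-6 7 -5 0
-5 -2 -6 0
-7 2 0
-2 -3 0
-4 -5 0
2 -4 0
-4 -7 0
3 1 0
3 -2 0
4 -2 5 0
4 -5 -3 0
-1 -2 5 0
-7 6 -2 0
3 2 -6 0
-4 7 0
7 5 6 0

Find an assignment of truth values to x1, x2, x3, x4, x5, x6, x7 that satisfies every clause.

Try x1 = True.
Set x2 = False and propagate.
  then x7 is forced to False.
  then x5 is forced to False.
  then x4 is forced to False.
  then x6 is forced to True.
  then x3 is forced to True.

x1 = True  x2 = False  x3 = True  x4 = False  x5 = False  x6 = True  x7 = False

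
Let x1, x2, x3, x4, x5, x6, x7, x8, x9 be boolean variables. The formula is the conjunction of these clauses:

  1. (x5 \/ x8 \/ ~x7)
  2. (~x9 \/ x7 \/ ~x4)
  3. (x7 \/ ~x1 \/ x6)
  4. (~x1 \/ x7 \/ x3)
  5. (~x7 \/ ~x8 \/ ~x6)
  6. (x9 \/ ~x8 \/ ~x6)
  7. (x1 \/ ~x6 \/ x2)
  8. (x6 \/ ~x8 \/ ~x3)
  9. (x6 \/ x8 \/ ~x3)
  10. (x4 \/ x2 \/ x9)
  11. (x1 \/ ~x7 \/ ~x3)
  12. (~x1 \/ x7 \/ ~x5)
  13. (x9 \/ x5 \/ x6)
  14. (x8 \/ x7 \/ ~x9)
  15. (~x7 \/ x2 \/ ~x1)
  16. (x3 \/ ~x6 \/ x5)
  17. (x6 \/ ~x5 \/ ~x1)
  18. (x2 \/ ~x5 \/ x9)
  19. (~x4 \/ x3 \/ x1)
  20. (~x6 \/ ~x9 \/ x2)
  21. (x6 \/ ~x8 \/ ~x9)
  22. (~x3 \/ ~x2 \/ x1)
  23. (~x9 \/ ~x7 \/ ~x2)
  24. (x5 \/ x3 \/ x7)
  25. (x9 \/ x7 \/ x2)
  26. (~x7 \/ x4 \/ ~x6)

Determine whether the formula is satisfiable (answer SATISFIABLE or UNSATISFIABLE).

SATISFIABLE

Set x1 = False and propagate.
Branch on x2: take x2 = True.
  then x3 is forced to False.
  then x4 is forced to False.
Try x5 = True.
For the remaining variables, x6 = False, x7 = False, x8 = False, x9 = False works.
Every clause has at least one true literal under this assignment.
So x1=F, x2=T, x3=F, x4=F, x5=T, x6=F, x7=F, x8=F, x9=F is a satisfying assignment.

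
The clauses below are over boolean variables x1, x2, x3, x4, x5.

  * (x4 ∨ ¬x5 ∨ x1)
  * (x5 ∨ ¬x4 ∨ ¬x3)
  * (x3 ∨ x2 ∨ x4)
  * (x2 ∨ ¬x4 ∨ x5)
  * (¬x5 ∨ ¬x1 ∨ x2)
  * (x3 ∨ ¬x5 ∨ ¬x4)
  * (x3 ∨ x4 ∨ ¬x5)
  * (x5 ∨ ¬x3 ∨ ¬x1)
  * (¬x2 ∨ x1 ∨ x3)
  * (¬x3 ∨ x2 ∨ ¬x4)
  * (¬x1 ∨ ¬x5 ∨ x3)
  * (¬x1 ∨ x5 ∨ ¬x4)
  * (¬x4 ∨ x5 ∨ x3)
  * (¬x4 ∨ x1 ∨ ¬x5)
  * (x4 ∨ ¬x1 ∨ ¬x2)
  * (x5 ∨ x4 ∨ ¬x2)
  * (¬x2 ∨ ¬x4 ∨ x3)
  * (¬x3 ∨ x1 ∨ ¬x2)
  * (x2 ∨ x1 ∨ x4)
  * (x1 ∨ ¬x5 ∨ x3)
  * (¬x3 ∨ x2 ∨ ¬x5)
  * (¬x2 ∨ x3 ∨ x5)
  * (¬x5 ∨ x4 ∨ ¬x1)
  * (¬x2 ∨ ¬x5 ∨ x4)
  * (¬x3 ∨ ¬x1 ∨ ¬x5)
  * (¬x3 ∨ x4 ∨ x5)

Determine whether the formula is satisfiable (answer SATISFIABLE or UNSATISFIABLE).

x5 = True:
  x1 = True:
    propagation gives x2=True, x3=True; an empty clause results — contradiction.
  x1 = False:
    propagation gives x4=True; an empty clause results — contradiction.
x5 = False:
  x4 = True:
    propagation gives x3=False; an empty clause results — contradiction.
  x4 = False:
    propagation gives x2=False, x3=True; an empty clause results — contradiction.
Every branch closes, so no satisfying assignment exists.

UNSATISFIABLE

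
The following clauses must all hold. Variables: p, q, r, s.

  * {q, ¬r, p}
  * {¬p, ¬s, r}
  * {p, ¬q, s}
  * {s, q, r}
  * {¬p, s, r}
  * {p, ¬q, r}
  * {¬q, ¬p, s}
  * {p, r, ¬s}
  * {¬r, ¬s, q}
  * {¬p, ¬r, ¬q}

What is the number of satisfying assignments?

2

The models are:
  p=0 q=1 r=1 s=1
  p=1 q=0 r=1 s=0
That's 2 in total.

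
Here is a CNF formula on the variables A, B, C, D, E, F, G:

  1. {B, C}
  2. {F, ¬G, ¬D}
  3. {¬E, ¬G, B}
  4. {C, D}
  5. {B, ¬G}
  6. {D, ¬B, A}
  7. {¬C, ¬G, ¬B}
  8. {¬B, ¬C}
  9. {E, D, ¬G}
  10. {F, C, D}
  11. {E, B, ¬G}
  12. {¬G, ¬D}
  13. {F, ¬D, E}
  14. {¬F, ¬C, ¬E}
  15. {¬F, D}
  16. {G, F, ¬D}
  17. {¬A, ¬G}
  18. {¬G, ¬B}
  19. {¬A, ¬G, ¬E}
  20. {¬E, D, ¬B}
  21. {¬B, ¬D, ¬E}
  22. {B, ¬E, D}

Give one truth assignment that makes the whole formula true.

A = True, B = False, C = True, D = False, E = False, F = False, G = False

Check each clause:
  1. {B, C} — C is true.
  2. {¬G, ¬D, F} — ¬G is true.
  3. {¬G, ¬E, B} — ¬G is true.
  4. {D, C} — C is true.
  5. {¬G, B} — ¬G is true.
  6. {A, ¬B, D} — A is true.
  7. {¬C, ¬B, ¬G} — ¬G is true.
  8. {¬B, ¬C} — ¬B is true.
  9. {¬G, E, D} — ¬G is true.
  10. {D, F, C} — C is true.
  11. {E, B, ¬G} — ¬G is true.
  12. {¬D, ¬G} — ¬G is true.
  13. {E, ¬D, F} — ¬D is true.
  14. {¬F, ¬E, ¬C} — ¬F is true.
  15. {D, ¬F} — ¬F is true.
  16. {¬D, F, G} — ¬D is true.
  17. {¬G, ¬A} — ¬G is true.
  18. {¬G, ¬B} — ¬G is true.
  19. {¬E, ¬G, ¬A} — ¬G is true.
  20. {D, ¬E, ¬B} — ¬E is true.
  21. {¬D, ¬E, ¬B} — ¬E is true.
  22. {D, B, ¬E} — ¬E is true.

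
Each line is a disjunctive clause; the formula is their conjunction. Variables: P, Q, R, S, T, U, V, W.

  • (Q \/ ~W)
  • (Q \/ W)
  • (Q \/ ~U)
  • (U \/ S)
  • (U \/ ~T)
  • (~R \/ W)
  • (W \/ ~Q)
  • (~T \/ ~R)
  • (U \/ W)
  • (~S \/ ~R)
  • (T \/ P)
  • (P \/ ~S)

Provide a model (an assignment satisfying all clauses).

R occurs only negated in the remaining clauses — set R = False.
Set P = False and propagate.
  then T is forced to True.
  then U is forced to True.
  then Q is forced to True.
  then W is forced to True.
  then S is forced to False.
V is now unconstrained; take V = False.
Every clause has at least one true literal under this assignment.

P = F, Q = T, R = F, S = F, T = T, U = T, V = F, W = T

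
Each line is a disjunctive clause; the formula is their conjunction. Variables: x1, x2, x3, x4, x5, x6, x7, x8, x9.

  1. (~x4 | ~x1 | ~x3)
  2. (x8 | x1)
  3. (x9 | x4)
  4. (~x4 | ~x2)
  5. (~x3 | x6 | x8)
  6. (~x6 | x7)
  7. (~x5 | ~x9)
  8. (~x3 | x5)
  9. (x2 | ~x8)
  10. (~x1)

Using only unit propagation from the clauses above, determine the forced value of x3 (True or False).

False

(~x1) stands alone — x1 = False.
(x1 | x8): since x1 = False, the clause reduces to (x8). x8 = True.
(x2 | ~x8) with x8 = True leaves only x2, so x2 = True.
From (~x4 | ~x2) and x2 = True: x4 = False.
(x9 | x4): since x4 = False, the clause reduces to (x9). x9 = True.
From (~x9 | ~x5) and x9 = True: x5 = False.
(~x3 | x5) with x5 = False leaves only ~x3, so x3 = False.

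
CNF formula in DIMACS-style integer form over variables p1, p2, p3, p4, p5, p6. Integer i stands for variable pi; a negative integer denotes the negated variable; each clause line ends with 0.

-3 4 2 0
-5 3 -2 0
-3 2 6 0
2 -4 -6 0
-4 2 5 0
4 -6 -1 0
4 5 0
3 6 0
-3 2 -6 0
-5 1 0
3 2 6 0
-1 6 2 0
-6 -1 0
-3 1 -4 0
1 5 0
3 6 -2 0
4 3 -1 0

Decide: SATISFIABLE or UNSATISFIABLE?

SATISFIABLE

Branch on p1: take p1 = True.
  then p6 is forced to False.
  then p3 is forced to True.
  then p2 is forced to True.
For the remaining variables, p4 = False, p5 = True works.
Every clause has at least one true literal under this assignment.
So p1 = 1, p2 = 1, p3 = 1, p4 = 0, p5 = 1, p6 = 0 is a satisfying assignment.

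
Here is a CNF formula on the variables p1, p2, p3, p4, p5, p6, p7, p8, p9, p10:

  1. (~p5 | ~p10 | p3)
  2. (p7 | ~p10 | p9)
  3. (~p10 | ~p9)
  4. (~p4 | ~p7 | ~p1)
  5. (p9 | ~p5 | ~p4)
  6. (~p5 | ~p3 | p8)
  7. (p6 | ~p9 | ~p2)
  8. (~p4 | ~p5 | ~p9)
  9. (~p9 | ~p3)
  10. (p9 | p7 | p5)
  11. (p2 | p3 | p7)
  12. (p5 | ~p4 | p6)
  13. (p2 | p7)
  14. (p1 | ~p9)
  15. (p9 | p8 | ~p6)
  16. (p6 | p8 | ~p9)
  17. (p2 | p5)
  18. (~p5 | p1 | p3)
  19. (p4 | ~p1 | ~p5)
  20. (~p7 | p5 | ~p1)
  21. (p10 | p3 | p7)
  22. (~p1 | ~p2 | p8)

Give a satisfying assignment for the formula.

p1=False, p2=True, p3=False, p4=False, p5=False, p6=False, p7=True, p8=True, p9=False, p10=False

p8 occurs only positively in the remaining clauses — set p8 = True.
Try p1 = False.
  then p9 is forced to False.
The remaining clauses are satisfied by p2 = True, p3 = False, p4 = False, p5 = False, p6 = False, p7 = True, p10 = False.
Every clause has at least one true literal under this assignment.
Check each clause:
  1. (~p5 | ~p10 | p3) — ~p10 is true.
  2. (p7 | p9 | ~p10) — ~p10 is true.
  3. (~p10 | ~p9) — ~p10 is true.
  4. (~p4 | ~p1 | ~p7) — ~p4 is true.
  5. (p9 | ~p4 | ~p5) — ~p5 is true.
  6. (~p3 | ~p5 | p8) — p8 is true.
  7. (~p9 | ~p2 | p6) — ~p9 is true.
  8. (~p5 | ~p9 | ~p4) — ~p5 is true.
  9. (~p3 | ~p9) — ~p3 is true.
  10. (p5 | p7 | p9) — p7 is true.
  11. (p2 | p3 | p7) — p2 is true.
  12. (~p4 | p6 | p5) — ~p4 is true.
  13. (p7 | p2) — p2 is true.
  14. (~p9 | p1) — ~p9 is true.
  15. (p9 | ~p6 | p8) — p8 is true.
  16. (p6 | p8 | ~p9) — p8 is true.
  17. (p2 | p5) — p2 is true.
  18. (p3 | p1 | ~p5) — ~p5 is true.
  19. (p4 | ~p1 | ~p5) — ~p5 is true.
  20. (~p7 | p5 | ~p1) — ~p1 is true.
  21. (p3 | p10 | p7) — p7 is true.
  22. (~p2 | p8 | ~p1) — p8 is true.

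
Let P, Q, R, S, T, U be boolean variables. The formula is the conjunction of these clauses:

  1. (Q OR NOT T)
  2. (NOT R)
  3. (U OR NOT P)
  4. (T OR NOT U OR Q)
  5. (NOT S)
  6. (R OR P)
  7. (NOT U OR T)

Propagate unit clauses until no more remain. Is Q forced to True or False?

True

(NOT R) is a unit clause: R = False.
Unit clause (NOT S) sets S = False.
(P OR R) with R = False leaves only P, so P = True.
From (NOT P OR U) and P = True: U = True.
In (T OR NOT U), NOT U is now false; T must hold, so T = True.
In (Q OR NOT T), NOT T is now false; Q must hold, so Q = True.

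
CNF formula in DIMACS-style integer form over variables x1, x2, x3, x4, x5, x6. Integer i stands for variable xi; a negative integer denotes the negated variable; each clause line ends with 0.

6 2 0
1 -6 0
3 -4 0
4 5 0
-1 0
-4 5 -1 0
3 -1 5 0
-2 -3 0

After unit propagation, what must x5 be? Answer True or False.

(~x1) stands alone — x1 = False.
(~x6 | x1): since x1 = False, the clause reduces to (~x6). x6 = False.
(x6 | x2): since x6 = False, the clause reduces to (x2). x2 = True.
From (~x2 | ~x3) and x2 = True: x3 = False.
From (x3 | ~x4) and x3 = False: x4 = False.
(x5 | x4) with x4 = False leaves only x5, so x5 = True.

True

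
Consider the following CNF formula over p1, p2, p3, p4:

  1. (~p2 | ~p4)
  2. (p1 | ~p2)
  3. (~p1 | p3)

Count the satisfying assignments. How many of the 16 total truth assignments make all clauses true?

7

The models are:
  p1=0 p2=0 p3=0 p4=0
  p1=0 p2=0 p3=0 p4=1
  p1=0 p2=0 p3=1 p4=0
  p1=0 p2=0 p3=1 p4=1
  p1=1 p2=0 p3=1 p4=0
  p1=1 p2=0 p3=1 p4=1
  p1=1 p2=1 p3=1 p4=0
That's 7 in total.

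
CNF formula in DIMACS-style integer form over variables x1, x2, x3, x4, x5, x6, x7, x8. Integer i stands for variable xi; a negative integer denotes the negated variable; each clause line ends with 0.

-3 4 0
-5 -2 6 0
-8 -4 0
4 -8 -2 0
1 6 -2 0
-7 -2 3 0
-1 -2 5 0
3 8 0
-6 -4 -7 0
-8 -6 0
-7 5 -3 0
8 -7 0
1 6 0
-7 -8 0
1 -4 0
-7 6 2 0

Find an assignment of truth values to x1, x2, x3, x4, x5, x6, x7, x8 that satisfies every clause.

x1 = True, x2 = False, x3 = False, x4 = False, x5 = False, x6 = False, x7 = False, x8 = True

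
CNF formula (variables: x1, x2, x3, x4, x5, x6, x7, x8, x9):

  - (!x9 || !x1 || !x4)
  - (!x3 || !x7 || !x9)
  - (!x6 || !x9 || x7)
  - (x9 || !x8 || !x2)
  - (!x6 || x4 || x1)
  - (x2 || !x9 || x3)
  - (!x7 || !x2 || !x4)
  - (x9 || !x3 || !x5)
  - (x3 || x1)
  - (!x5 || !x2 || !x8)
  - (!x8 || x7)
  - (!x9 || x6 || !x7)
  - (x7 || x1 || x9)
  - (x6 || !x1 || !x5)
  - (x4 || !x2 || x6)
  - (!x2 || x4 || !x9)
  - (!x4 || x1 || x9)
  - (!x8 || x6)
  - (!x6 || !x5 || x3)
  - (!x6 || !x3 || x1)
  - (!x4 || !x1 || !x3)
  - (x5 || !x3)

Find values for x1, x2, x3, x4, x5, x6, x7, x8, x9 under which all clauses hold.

x1=1, x2=1, x3=0, x4=1, x5=0, x6=0, x7=0, x8=0, x9=0

Check each clause:
  1. (!x9 || !x1 || !x4) — !x9 is true.
  2. (!x3 || !x7 || !x9) — !x7 is true.
  3. (!x6 || x7 || !x9) — !x6 is true.
  4. (!x2 || !x8 || x9) — !x8 is true.
  5. (x1 || x4 || !x6) — x1 is true.
  6. (x3 || !x9 || x2) — x2 is true.
  7. (!x4 || !x7 || !x2) — !x7 is true.
  8. (x9 || !x3 || !x5) — !x5 is true.
  9. (x1 || x3) — x1 is true.
  10. (!x8 || !x5 || !x2) — !x8 is true.
  11. (!x8 || x7) — !x8 is true.
  12. (!x7 || !x9 || x6) — !x7 is true.
  13. (x1 || x7 || x9) — x1 is true.
  14. (!x5 || !x1 || x6) — !x5 is true.
  15. (!x2 || x6 || x4) — x4 is true.
  16. (!x2 || x4 || !x9) — x4 is true.
  17. (x1 || x9 || !x4) — x1 is true.
  18. (!x8 || x6) — !x8 is true.
  19. (!x5 || x3 || !x6) — !x6 is true.
  20. (!x3 || !x6 || x1) — x1 is true.
  21. (!x4 || !x1 || !x3) — !x3 is true.
  22. (x5 || !x3) — !x3 is true.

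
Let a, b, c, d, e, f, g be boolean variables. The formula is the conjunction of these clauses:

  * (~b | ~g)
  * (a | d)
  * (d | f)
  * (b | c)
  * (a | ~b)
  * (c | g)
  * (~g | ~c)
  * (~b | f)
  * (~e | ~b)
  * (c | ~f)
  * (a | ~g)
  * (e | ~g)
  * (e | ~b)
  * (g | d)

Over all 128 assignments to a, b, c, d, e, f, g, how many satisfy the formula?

8

Case analysis on b and g:
  b=T, g=T: a clause becomes empty — 0.
  b=T, g=F: a clause becomes empty — 0.
  b=F, g=T: a clause becomes empty — 0.
  b=F, g=F: forces c=T; d=T; a, e, f free → 2^3 = 8.
Total: 0 + 0 + 0 + 8 = 8.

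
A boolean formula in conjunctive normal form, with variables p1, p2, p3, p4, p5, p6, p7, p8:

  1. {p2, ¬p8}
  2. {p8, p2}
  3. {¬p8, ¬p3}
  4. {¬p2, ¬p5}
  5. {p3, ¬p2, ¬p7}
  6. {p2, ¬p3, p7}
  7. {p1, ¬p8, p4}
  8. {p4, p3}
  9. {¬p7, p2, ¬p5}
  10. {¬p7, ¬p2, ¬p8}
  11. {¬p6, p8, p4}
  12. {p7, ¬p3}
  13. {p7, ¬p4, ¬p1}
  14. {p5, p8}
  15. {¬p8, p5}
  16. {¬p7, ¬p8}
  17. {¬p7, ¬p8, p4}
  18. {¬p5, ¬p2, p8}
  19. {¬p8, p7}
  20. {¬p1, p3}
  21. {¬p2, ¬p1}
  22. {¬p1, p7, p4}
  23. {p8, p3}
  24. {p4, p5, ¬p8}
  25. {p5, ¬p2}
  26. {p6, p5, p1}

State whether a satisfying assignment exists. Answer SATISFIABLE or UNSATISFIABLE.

UNSATISFIABLE

p8 = True:
  propagation gives p2=True, p3=False, p5=False; an empty clause results — contradiction.
p8 = False:
  propagation gives p2=True, p5=False; an empty clause results — contradiction.
Every branch closes, so no satisfying assignment exists.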